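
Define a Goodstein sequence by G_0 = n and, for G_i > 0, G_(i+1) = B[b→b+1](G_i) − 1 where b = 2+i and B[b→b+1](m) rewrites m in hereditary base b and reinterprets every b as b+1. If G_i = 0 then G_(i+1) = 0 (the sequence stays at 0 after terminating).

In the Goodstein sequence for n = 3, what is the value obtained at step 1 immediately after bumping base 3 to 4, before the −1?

i=0: 3 = 2 + 1 (b=2); 2→3: 3 + 1 = 4; 4−1 = 3
i=1: 3 = 3 (b=3); 3→4: 4 = 4; 4−1 = 3

4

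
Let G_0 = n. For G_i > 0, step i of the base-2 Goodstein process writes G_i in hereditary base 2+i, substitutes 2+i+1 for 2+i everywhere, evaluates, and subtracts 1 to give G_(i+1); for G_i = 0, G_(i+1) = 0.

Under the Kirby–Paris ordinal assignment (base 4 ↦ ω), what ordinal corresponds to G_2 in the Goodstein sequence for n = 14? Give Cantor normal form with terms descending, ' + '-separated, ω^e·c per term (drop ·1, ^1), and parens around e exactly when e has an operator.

ω^(ω + 1) + ω^ω + 1

base 2: 14 = 2^(2 + 1) + 2^2 + 2; at 3: 3^(3 + 1) + 3^3 + 3 = 111; next = 110
base 3: 110 = 3^(3 + 1) + 3^3 + 2; at 4: 4^(4 + 1) + 4^4 + 2 = 1282; next = 1281
base 4: 1281 = 4^(4 + 1) + 4^4 + 1; at 5: 5^(5 + 1) + 5^5 + 1 = 18751; next = 18750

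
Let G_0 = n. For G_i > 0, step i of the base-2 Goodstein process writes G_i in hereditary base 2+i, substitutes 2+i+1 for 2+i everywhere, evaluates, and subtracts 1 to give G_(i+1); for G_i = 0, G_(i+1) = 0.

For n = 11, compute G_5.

5764801

base 2: 11 = 2^(2 + 1) + 2 + 1; at 3: 3^(3 + 1) + 3 + 1 = 85; next = 84
base 3: 84 = 3^(3 + 1) + 3; at 4: 4^(4 + 1) + 4 = 1028; next = 1027
base 4: 1027 = 4^(4 + 1) + 3; at 5: 5^(5 + 1) + 3 = 15628; next = 15627
base 5: 15627 = 5^(5 + 1) + 2; at 6: 6^(6 + 1) + 2 = 279938; next = 279937
base 6: 279937 = 6^(6 + 1) + 1; at 7: 7^(7 + 1) + 1 = 5764802; next = 5764801
base 7: 5764801 = 7^(7 + 1); at 8: 8^(8 + 1) = 134217728; next = 134217727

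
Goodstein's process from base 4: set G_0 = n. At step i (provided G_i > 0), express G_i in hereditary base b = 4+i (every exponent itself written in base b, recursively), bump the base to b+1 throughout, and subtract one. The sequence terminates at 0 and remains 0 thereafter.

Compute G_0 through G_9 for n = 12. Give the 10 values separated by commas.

base 4: 12 = 3·4; at 5: 3·5 = 15; next = 14
base 5: 14 = 2·5 + 4; at 6: 2·6 + 4 = 16; next = 15
base 6: 15 = 2·6 + 3; at 7: 2·7 + 3 = 17; next = 16
base 7: 16 = 2·7 + 2; at 8: 2·8 + 2 = 18; next = 17
base 8: 17 = 2·8 + 1; at 9: 2·9 + 1 = 19; next = 18
base 9: 18 = 2·9; at 10: 2·10 = 20; next = 19
base 10: 19 = 10 + 9; at 11: 11 + 9 = 20; next = 19
base 11: 19 = 11 + 8; at 12: 12 + 8 = 20; next = 19
base 12: 19 = 12 + 7; at 13: 13 + 7 = 20; next = 19

12, 14, 15, 16, 17, 18, 19, 19, 19, 19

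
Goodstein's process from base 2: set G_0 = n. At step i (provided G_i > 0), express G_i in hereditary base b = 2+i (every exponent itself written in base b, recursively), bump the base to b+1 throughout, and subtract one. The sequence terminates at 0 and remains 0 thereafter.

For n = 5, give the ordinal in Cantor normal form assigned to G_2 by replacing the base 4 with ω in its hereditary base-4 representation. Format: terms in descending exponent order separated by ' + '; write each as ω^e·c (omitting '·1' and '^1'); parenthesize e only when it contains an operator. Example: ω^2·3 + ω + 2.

ω^3·3 + ω^2·3 + ω·3 + 3

G_0=5  [base 2] 2^2 + 1  →[2↦3]→  3^3 + 1 = 28  −1 ⇒ G_1=27
G_1=27  [base 3] 3^3  →[3↦4]→  4^4 = 256  −1 ⇒ G_2=255
G_2=255  [base 4] 3·4^3 + 3·4^2 + 3·4 + 3  →[4↦5]→  3·5^3 + 3·5^2 + 3·5 + 3 = 468  −1 ⇒ G_3=467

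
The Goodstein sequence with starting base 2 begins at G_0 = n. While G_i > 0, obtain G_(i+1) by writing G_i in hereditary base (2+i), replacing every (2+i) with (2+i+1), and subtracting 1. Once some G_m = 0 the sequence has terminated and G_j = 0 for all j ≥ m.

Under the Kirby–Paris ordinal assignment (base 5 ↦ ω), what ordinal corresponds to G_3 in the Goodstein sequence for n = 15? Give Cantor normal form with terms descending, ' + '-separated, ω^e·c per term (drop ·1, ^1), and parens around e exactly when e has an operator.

ω^(ω + 1) + ω^ω + 2

(0) 15|_2 = 2^(2 + 1) + 2^2 + 2 + 1 ↦ 3^(3 + 1) + 3^3 + 3 + 1|_3 = 112 ⇒ 111
(1) 111|_3 = 3^(3 + 1) + 3^3 + 3 ↦ 4^(4 + 1) + 4^4 + 4|_4 = 1284 ⇒ 1283
(2) 1283|_4 = 4^(4 + 1) + 4^4 + 3 ↦ 5^(5 + 1) + 5^5 + 3|_5 = 18753 ⇒ 18752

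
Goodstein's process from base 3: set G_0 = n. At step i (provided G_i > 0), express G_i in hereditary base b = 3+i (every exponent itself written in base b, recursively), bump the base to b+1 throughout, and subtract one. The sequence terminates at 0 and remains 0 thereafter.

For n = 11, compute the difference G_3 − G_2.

10

step 0: 11 = 3^2 + 2; sub 4 for 3: 4^2 + 2; = 18; G_1 = 18−1 = 17
step 1: 17 = 4^2 + 1; sub 5 for 4: 5^2 + 1; = 26; G_2 = 26−1 = 25
step 2: 25 = 5^2; sub 6 for 5: 6^2; = 36; G_3 = 36−1 = 35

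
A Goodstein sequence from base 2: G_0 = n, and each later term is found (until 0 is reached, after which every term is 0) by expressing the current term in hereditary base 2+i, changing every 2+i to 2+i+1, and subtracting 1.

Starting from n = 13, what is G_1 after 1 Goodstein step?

step 0: 13 = 2^(2 + 1) + 2^2 + 1; sub 3 for 2: 3^(3 + 1) + 3^3 + 1; = 109; G_1 = 109−1 = 108
step 1: 108 = 3^(3 + 1) + 3^3; sub 4 for 3: 4^(4 + 1) + 4^4; = 1280; G_2 = 1280−1 = 1279

108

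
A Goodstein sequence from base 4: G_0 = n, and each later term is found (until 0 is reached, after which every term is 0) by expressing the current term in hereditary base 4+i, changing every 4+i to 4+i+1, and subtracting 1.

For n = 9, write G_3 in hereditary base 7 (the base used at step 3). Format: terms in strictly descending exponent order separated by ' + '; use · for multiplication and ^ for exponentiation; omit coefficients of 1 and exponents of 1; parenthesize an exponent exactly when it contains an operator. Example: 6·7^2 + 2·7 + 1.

7 + 4

[0] 9 ≡ 2·4 + 1 (base 4). Lift 5: 11. −1: 10.
[1] 10 ≡ 2·5 (base 5). Lift 6: 12. −1: 11.
[2] 11 ≡ 6 + 5 (base 6). Lift 7: 12. −1: 11.
[3] 11 ≡ 7 + 4 (base 7). Lift 8: 12. −1: 11.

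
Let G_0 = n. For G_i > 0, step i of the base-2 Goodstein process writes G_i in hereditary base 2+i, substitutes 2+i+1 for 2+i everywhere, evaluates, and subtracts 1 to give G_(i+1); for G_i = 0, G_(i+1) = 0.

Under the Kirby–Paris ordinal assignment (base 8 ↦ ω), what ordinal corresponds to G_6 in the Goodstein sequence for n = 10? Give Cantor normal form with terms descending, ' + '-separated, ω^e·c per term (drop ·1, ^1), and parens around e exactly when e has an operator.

ω^ω·5 + ω^5·5 + ω^4·5 + ω^3·5 + ω^2·5 + ω·5 + 3

step 0: 10 = 2^(2 + 1) + 2; sub 3 for 2: 3^(3 + 1) + 3; = 84; G_1 = 84−1 = 83
step 1: 83 = 3^(3 + 1) + 2; sub 4 for 3: 4^(4 + 1) + 2; = 1026; G_2 = 1026−1 = 1025
step 2: 1025 = 4^(4 + 1) + 1; sub 5 for 4: 5^(5 + 1) + 1; = 15626; G_3 = 15626−1 = 15625
step 3: 15625 = 5^(5 + 1); sub 6 for 5: 6^(6 + 1); = 279936; G_4 = 279936−1 = 279935
step 4: 279935 = 5·6^6 + 5·6^5 + 5·6^4 + 5·6^3 + 5·6^2 + 5·6 + 5; sub 7 for 6: 5·7^7 + 5·7^5 + 5·7^4 + 5·7^3 + 5·7^2 + 5·7 + 5; = 4215755; G_5 = 4215755−1 = 4215754
step 5: 4215754 = 5·7^7 + 5·7^5 + 5·7^4 + 5·7^3 + 5·7^2 + 5·7 + 4; sub 8 for 7: 5·8^8 + 5·8^5 + 5·8^4 + 5·8^3 + 5·8^2 + 5·8 + 4; = 84073324; G_6 = 84073324−1 = 84073323
step 6: 84073323 = 5·8^8 + 5·8^5 + 5·8^4 + 5·8^3 + 5·8^2 + 5·8 + 3; sub 9 for 8: 5·9^9 + 5·9^5 + 5·9^4 + 5·9^3 + 5·9^2 + 5·9 + 3; = 1937434593; G_7 = 1937434593−1 = 1937434592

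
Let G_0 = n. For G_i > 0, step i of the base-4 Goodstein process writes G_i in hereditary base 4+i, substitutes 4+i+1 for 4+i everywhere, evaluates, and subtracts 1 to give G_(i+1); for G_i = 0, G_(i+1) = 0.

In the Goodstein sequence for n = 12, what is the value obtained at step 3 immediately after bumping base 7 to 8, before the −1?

18

base 4: 12 = 3·4; at 5: 3·5 = 15; next = 14
base 5: 14 = 2·5 + 4; at 6: 2·6 + 4 = 16; next = 15
base 6: 15 = 2·6 + 3; at 7: 2·7 + 3 = 17; next = 16
base 7: 16 = 2·7 + 2; at 8: 2·8 + 2 = 18; next = 17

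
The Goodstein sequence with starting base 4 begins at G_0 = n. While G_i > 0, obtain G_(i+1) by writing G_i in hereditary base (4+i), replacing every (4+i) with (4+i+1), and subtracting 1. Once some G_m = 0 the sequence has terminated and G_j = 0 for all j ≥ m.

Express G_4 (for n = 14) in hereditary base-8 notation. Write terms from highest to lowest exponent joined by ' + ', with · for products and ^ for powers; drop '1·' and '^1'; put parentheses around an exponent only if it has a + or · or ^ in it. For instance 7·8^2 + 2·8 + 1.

2·8 + 5

[0] 14 ≡ 3·4 + 2 (base 4). Lift 5: 17. −1: 16.
[1] 16 ≡ 3·5 + 1 (base 5). Lift 6: 19. −1: 18.
[2] 18 ≡ 3·6 (base 6). Lift 7: 21. −1: 20.
[3] 20 ≡ 2·7 + 6 (base 7). Lift 8: 22. −1: 21.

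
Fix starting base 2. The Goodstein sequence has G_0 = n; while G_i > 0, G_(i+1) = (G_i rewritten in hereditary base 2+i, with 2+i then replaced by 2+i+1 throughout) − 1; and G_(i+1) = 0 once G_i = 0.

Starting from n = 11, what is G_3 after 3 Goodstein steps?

15627

base 2: 11 = 2^(2 + 1) + 2 + 1; at 3: 3^(3 + 1) + 3 + 1 = 85; next = 84
base 3: 84 = 3^(3 + 1) + 3; at 4: 4^(4 + 1) + 4 = 1028; next = 1027
base 4: 1027 = 4^(4 + 1) + 3; at 5: 5^(5 + 1) + 3 = 15628; next = 15627
base 5: 15627 = 5^(5 + 1) + 2; at 6: 6^(6 + 1) + 2 = 279938; next = 279937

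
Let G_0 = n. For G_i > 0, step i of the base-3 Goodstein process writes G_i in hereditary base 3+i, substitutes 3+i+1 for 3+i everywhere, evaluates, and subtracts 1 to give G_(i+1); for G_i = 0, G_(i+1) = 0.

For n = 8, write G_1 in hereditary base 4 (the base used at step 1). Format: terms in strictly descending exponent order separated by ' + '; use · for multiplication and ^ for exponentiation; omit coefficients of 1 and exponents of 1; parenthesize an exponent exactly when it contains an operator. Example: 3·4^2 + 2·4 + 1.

2·4 + 1

step 0: 8 = 2·3 + 2; sub 4 for 3: 2·4 + 2; = 10; G_1 = 10−1 = 9
step 1: 9 = 2·4 + 1; sub 5 for 4: 2·5 + 1; = 11; G_2 = 11−1 = 10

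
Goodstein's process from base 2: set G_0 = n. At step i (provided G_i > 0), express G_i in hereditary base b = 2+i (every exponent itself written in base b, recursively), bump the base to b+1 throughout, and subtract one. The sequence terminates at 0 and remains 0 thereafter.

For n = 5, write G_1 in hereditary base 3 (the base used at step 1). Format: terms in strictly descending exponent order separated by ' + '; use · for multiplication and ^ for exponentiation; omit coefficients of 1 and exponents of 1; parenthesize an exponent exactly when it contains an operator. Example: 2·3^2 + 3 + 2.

5 —HB2→ 2^2 + 1 —bump→ 3^3 + 1 = 28 —(−1)→ 27
27 —HB3→ 3^3 —bump→ 4^4 = 256 —(−1)→ 255

3^3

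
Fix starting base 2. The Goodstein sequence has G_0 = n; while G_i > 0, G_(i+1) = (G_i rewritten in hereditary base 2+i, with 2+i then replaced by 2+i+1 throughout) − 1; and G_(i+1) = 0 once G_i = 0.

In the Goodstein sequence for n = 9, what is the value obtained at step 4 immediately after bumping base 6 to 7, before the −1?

step 0: 9 = 2^(2 + 1) + 1; sub 3 for 2: 3^(3 + 1) + 1; = 82; G_1 = 82−1 = 81
step 1: 81 = 3^(3 + 1); sub 4 for 3: 4^(4 + 1); = 1024; G_2 = 1024−1 = 1023
step 2: 1023 = 3·4^4 + 3·4^3 + 3·4^2 + 3·4 + 3; sub 5 for 4: 3·5^5 + 3·5^3 + 3·5^2 + 3·5 + 3; = 9843; G_3 = 9843−1 = 9842
step 3: 9842 = 3·5^5 + 3·5^3 + 3·5^2 + 3·5 + 2; sub 6 for 5: 3·6^6 + 3·6^3 + 3·6^2 + 3·6 + 2; = 140744; G_4 = 140744−1 = 140743
step 4: 140743 = 3·6^6 + 3·6^3 + 3·6^2 + 3·6 + 1; sub 7 for 6: 3·7^7 + 3·7^3 + 3·7^2 + 3·7 + 1; = 2471827; G_5 = 2471827−1 = 2471826

2471827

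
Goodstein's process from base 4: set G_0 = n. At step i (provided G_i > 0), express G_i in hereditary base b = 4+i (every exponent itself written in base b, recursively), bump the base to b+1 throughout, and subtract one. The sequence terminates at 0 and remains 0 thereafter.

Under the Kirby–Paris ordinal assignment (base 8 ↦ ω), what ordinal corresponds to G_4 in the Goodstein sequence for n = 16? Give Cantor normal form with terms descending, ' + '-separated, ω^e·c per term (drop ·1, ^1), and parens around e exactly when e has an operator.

G_0 = 16. HB_4(16) = 4^2. Bump = 25. G_1 = 24.
G_1 = 24. HB_5(24) = 4·5 + 4. Bump = 28. G_2 = 27.
G_2 = 27. HB_6(27) = 4·6 + 3. Bump = 31. G_3 = 30.
G_3 = 30. HB_7(30) = 4·7 + 2. Bump = 34. G_4 = 33.

ω·4 + 1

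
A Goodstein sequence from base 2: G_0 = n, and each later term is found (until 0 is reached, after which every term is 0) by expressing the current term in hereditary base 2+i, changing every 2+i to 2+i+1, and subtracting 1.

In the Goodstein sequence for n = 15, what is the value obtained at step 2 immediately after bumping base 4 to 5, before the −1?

base 2: 15 = 2^(2 + 1) + 2^2 + 2 + 1; at 3: 3^(3 + 1) + 3^3 + 3 + 1 = 112; next = 111
base 3: 111 = 3^(3 + 1) + 3^3 + 3; at 4: 4^(4 + 1) + 4^4 + 4 = 1284; next = 1283
base 4: 1283 = 4^(4 + 1) + 4^4 + 3; at 5: 5^(5 + 1) + 5^5 + 3 = 18753; next = 18752

18753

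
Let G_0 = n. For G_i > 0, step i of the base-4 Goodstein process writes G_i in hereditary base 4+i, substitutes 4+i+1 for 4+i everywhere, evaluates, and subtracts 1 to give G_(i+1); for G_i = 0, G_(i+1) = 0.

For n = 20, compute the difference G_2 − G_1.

10

i=0: 20 = 4^2 + 4 (b=4); 4→5: 5^2 + 5 = 30; 30−1 = 29
i=1: 29 = 5^2 + 4 (b=5); 5→6: 6^2 + 4 = 40; 40−1 = 39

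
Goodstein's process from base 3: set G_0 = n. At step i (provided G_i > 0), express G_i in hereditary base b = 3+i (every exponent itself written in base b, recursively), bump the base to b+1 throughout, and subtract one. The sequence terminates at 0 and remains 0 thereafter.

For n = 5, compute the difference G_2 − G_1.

0

base 3: 5 = 3 + 2; at 4: 4 + 2 = 6; next = 5
base 4: 5 = 4 + 1; at 5: 5 + 1 = 6; next = 5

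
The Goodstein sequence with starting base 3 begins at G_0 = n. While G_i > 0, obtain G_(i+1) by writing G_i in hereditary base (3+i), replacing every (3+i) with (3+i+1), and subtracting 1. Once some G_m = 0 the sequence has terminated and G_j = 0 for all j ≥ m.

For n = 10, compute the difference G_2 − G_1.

8

G_0 = 10. HB_3(10) = 3^2 + 1. Bump = 17. G_1 = 16.
G_1 = 16. HB_4(16) = 4^2. Bump = 25. G_2 = 24.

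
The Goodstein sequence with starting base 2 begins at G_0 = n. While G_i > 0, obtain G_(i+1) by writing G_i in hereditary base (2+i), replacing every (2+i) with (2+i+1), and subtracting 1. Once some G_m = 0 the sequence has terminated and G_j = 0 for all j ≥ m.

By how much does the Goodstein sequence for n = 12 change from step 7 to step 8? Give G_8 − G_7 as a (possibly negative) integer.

step 0: 12 = 2^(2 + 1) + 2^2; sub 3 for 2: 3^(3 + 1) + 3^3; = 108; G_1 = 108−1 = 107
step 1: 107 = 3^(3 + 1) + 2·3^2 + 2·3 + 2; sub 4 for 3: 4^(4 + 1) + 2·4^2 + 2·4 + 2; = 1066; G_2 = 1066−1 = 1065
step 2: 1065 = 4^(4 + 1) + 2·4^2 + 2·4 + 1; sub 5 for 4: 5^(5 + 1) + 2·5^2 + 2·5 + 1; = 15686; G_3 = 15686−1 = 15685
step 3: 15685 = 5^(5 + 1) + 2·5^2 + 2·5; sub 6 for 5: 6^(6 + 1) + 2·6^2 + 2·6; = 280020; G_4 = 280020−1 = 280019
step 4: 280019 = 6^(6 + 1) + 2·6^2 + 6 + 5; sub 7 for 6: 7^(7 + 1) + 2·7^2 + 7 + 5; = 5764911; G_5 = 5764911−1 = 5764910
step 5: 5764910 = 7^(7 + 1) + 2·7^2 + 7 + 4; sub 8 for 7: 8^(8 + 1) + 2·8^2 + 8 + 4; = 134217868; G_6 = 134217868−1 = 134217867
step 6: 134217867 = 8^(8 + 1) + 2·8^2 + 8 + 3; sub 9 for 8: 9^(9 + 1) + 2·9^2 + 9 + 3; = 3486784575; G_7 = 3486784575−1 = 3486784574
step 7: 3486784574 = 9^(9 + 1) + 2·9^2 + 9 + 2; sub 10 for 9: 10^(10 + 1) + 2·10^2 + 10 + 2; = 100000000212; G_8 = 100000000212−1 = 100000000211

96513215637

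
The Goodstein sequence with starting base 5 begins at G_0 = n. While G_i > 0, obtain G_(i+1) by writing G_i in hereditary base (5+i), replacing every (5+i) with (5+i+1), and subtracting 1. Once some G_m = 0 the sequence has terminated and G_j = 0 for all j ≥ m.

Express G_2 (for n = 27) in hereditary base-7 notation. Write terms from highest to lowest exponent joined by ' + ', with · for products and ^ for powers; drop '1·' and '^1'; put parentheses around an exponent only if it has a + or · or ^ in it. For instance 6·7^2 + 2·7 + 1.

(0) 27|_5 = 5^2 + 2 ↦ 6^2 + 2|_6 = 38 ⇒ 37
(1) 37|_6 = 6^2 + 1 ↦ 7^2 + 1|_7 = 50 ⇒ 49

7^2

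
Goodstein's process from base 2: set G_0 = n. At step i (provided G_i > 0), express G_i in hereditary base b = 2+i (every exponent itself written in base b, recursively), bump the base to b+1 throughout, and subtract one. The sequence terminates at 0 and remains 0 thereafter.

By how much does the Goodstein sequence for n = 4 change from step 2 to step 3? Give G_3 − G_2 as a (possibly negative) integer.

19

G_0 = 4. HB_2(4) = 2^2. Bump = 27. G_1 = 26.
G_1 = 26. HB_3(26) = 2·3^2 + 2·3 + 2. Bump = 42. G_2 = 41.
G_2 = 41. HB_4(41) = 2·4^2 + 2·4 + 1. Bump = 61. G_3 = 60.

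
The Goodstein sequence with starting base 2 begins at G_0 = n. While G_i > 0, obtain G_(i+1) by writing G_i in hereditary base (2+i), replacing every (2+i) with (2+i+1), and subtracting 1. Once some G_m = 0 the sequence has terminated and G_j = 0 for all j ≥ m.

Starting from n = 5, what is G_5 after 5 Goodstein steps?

1197

base 2: 5 = 2^2 + 1; at 3: 3^3 + 1 = 28; next = 27
base 3: 27 = 3^3; at 4: 4^4 = 256; next = 255
base 4: 255 = 3·4^3 + 3·4^2 + 3·4 + 3; at 5: 3·5^3 + 3·5^2 + 3·5 + 3 = 468; next = 467
base 5: 467 = 3·5^3 + 3·5^2 + 3·5 + 2; at 6: 3·6^3 + 3·6^2 + 3·6 + 2 = 776; next = 775
base 6: 775 = 3·6^3 + 3·6^2 + 3·6 + 1; at 7: 3·7^3 + 3·7^2 + 3·7 + 1 = 1198; next = 1197
base 7: 1197 = 3·7^3 + 3·7^2 + 3·7; at 8: 3·8^3 + 3·8^2 + 3·8 = 1752; next = 1751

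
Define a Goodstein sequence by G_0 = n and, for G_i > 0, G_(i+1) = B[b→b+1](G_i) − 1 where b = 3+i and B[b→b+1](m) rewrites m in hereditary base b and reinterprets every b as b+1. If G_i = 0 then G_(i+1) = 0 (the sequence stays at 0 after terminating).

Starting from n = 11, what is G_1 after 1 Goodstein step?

17

G_0 = 11. HB_3(11) = 3^2 + 2. Bump = 18. G_1 = 17.
G_1 = 17. HB_4(17) = 4^2 + 1. Bump = 26. G_2 = 25.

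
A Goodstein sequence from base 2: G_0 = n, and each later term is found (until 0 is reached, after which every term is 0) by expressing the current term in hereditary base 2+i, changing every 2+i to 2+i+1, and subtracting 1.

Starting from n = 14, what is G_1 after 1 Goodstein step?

110

(0) 14|_2 = 2^(2 + 1) + 2^2 + 2 ↦ 3^(3 + 1) + 3^3 + 3|_3 = 111 ⇒ 110
(1) 110|_3 = 3^(3 + 1) + 3^3 + 2 ↦ 4^(4 + 1) + 4^4 + 2|_4 = 1282 ⇒ 1281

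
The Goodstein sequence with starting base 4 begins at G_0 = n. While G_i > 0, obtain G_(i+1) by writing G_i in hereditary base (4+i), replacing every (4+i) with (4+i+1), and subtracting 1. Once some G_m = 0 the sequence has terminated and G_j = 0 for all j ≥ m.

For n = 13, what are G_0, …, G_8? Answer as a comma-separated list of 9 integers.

G_0 = 13. HB_4(13) = 3·4 + 1. Bump = 16. G_1 = 15.
G_1 = 15. HB_5(15) = 3·5. Bump = 18. G_2 = 17.
G_2 = 17. HB_6(17) = 2·6 + 5. Bump = 19. G_3 = 18.
G_3 = 18. HB_7(18) = 2·7 + 4. Bump = 20. G_4 = 19.
G_4 = 19. HB_8(19) = 2·8 + 3. Bump = 21. G_5 = 20.
G_5 = 20. HB_9(20) = 2·9 + 2. Bump = 22. G_6 = 21.
G_6 = 21. HB_10(21) = 2·10 + 1. Bump = 23. G_7 = 22.
G_7 = 22. HB_11(22) = 2·11. Bump = 24. G_8 = 23.

13, 15, 17, 18, 19, 20, 21, 22, 23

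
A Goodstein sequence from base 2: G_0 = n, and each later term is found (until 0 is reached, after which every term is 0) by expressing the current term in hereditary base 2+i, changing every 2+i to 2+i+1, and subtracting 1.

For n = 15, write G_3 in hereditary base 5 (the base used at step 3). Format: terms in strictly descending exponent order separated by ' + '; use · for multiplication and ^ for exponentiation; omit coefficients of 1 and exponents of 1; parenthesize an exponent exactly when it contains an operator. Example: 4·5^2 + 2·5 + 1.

5^(5 + 1) + 5^5 + 2

step 0: 15 = 2^(2 + 1) + 2^2 + 2 + 1; sub 3 for 2: 3^(3 + 1) + 3^3 + 3 + 1; = 112; G_1 = 112−1 = 111
step 1: 111 = 3^(3 + 1) + 3^3 + 3; sub 4 for 3: 4^(4 + 1) + 4^4 + 4; = 1284; G_2 = 1284−1 = 1283
step 2: 1283 = 4^(4 + 1) + 4^4 + 3; sub 5 for 4: 5^(5 + 1) + 5^5 + 3; = 18753; G_3 = 18753−1 = 18752
step 3: 18752 = 5^(5 + 1) + 5^5 + 2; sub 6 for 5: 6^(6 + 1) + 6^6 + 2; = 326594; G_4 = 326594−1 = 326593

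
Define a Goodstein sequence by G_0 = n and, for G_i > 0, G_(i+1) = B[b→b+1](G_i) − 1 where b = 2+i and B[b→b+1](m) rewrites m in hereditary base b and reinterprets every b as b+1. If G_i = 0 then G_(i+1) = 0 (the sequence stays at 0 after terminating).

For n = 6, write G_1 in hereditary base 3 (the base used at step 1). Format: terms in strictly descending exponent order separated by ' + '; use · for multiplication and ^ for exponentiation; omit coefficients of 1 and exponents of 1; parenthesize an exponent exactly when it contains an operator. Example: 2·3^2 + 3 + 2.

3^3 + 2

i=0: 6 = 2^2 + 2 (b=2); 2→3: 3^3 + 3 = 30; 30−1 = 29
i=1: 29 = 3^3 + 2 (b=3); 3→4: 4^4 + 2 = 258; 258−1 = 257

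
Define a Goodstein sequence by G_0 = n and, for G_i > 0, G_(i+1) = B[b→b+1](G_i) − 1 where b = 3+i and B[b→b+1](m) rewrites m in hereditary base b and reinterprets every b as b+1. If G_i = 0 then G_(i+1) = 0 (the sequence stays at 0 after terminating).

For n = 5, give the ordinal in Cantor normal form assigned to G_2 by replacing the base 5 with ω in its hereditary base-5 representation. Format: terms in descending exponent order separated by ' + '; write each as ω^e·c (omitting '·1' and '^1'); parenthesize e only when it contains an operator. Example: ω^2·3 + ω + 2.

5 —HB3→ 3 + 2 —bump→ 4 + 2 = 6 —(−1)→ 5
5 —HB4→ 4 + 1 —bump→ 5 + 1 = 6 —(−1)→ 5

ω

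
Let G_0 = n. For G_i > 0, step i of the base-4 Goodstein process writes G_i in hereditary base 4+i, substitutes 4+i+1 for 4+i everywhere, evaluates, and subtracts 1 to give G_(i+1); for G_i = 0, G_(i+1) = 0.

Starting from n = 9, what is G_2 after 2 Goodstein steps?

11

step 0: 9 = 2·4 + 1; sub 5 for 4: 2·5 + 1; = 11; G_1 = 11−1 = 10
step 1: 10 = 2·5; sub 6 for 5: 2·6; = 12; G_2 = 12−1 = 11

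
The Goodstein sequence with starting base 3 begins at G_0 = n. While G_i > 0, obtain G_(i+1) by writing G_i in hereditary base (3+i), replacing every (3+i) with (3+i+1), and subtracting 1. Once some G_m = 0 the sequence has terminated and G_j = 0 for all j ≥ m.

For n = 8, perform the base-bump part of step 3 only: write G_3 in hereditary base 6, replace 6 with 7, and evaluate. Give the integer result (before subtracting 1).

12

8 —HB3→ 2·3 + 2 —bump→ 2·4 + 2 = 10 —(−1)→ 9
9 —HB4→ 2·4 + 1 —bump→ 2·5 + 1 = 11 —(−1)→ 10
10 —HB5→ 2·5 —bump→ 2·6 = 12 —(−1)→ 11
11 —HB6→ 6 + 5 —bump→ 7 + 5 = 12 —(−1)→ 11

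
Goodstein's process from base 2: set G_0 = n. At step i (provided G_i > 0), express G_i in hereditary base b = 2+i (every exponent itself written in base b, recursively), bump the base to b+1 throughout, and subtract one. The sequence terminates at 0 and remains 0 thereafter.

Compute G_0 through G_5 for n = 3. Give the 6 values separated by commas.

step 0: 3 = 2 + 1; sub 3 for 2: 3 + 1; = 4; G_1 = 4−1 = 3
step 1: 3 = 3; sub 4 for 3: 4; = 4; G_2 = 4−1 = 3
step 2: 3 = 3; sub 5 for 4: 3; = 3; G_3 = 3−1 = 2
step 3: 2 = 2; sub 6 for 5: 2; = 2; G_4 = 2−1 = 1
step 4: 1 = 1; sub 7 for 6: 1; = 1; G_5 = 1−1 = 0

3, 3, 3, 2, 1, 0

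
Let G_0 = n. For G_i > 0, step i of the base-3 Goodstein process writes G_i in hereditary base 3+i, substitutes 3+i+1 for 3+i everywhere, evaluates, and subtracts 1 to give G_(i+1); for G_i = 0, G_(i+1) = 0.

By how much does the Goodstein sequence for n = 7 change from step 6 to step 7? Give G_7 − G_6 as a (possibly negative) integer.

0

G_0 = 7. HB_3(7) = 2·3 + 1. Bump = 9. G_1 = 8.
G_1 = 8. HB_4(8) = 2·4. Bump = 10. G_2 = 9.
G_2 = 9. HB_5(9) = 5 + 4. Bump = 10. G_3 = 9.
G_3 = 9. HB_6(9) = 6 + 3. Bump = 10. G_4 = 9.
G_4 = 9. HB_7(9) = 7 + 2. Bump = 10. G_5 = 9.
G_5 = 9. HB_8(9) = 8 + 1. Bump = 10. G_6 = 9.
G_6 = 9. HB_9(9) = 9. Bump = 10. G_7 = 9.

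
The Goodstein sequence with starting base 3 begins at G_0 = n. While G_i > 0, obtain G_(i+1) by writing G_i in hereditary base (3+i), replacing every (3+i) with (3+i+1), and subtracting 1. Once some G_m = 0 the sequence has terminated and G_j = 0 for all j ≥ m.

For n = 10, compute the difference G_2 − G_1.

8

G_0 = 10. HB_3(10) = 3^2 + 1. Bump = 17. G_1 = 16.
G_1 = 16. HB_4(16) = 4^2. Bump = 25. G_2 = 24.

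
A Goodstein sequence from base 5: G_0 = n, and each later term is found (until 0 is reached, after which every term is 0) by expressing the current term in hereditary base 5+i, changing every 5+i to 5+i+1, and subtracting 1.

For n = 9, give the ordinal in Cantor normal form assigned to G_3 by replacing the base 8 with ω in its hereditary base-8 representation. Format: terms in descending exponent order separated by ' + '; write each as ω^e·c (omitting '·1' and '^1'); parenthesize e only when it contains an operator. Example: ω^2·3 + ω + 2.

ω + 1

i=0: 9 = 5 + 4 (b=5); 5→6: 6 + 4 = 10; 10−1 = 9
i=1: 9 = 6 + 3 (b=6); 6→7: 7 + 3 = 10; 10−1 = 9
i=2: 9 = 7 + 2 (b=7); 7→8: 8 + 2 = 10; 10−1 = 9
i=3: 9 = 8 + 1 (b=8); 8→9: 9 + 1 = 10; 10−1 = 9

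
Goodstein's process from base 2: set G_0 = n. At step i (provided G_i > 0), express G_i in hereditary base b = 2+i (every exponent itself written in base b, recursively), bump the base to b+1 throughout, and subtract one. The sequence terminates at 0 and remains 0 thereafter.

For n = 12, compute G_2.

[0] 12 ≡ 2^(2 + 1) + 2^2 (base 2). Lift 3: 108. −1: 107.
[1] 107 ≡ 3^(3 + 1) + 2·3^2 + 2·3 + 2 (base 3). Lift 4: 1066. −1: 1065.
[2] 1065 ≡ 4^(4 + 1) + 2·4^2 + 2·4 + 1 (base 4). Lift 5: 15686. −1: 15685.

1065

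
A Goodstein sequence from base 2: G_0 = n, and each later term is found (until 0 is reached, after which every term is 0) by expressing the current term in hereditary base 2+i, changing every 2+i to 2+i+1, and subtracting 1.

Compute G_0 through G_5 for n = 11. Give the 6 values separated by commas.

11, 84, 1027, 15627, 279937, 5764801

[0] 11 ≡ 2^(2 + 1) + 2 + 1 (base 2). Lift 3: 85. −1: 84.
[1] 84 ≡ 3^(3 + 1) + 3 (base 3). Lift 4: 1028. −1: 1027.
[2] 1027 ≡ 4^(4 + 1) + 3 (base 4). Lift 5: 15628. −1: 15627.
[3] 15627 ≡ 5^(5 + 1) + 2 (base 5). Lift 6: 279938. −1: 279937.
[4] 279937 ≡ 6^(6 + 1) + 1 (base 6). Lift 7: 5764802. −1: 5764801.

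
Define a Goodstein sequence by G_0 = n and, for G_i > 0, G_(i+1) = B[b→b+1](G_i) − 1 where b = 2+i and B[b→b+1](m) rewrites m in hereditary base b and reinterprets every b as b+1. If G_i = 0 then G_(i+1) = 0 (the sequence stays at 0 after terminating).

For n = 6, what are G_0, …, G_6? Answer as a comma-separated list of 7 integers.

i=0: 6 = 2^2 + 2 (b=2); 2→3: 3^3 + 3 = 30; 30−1 = 29
i=1: 29 = 3^3 + 2 (b=3); 3→4: 4^4 + 2 = 258; 258−1 = 257
i=2: 257 = 4^4 + 1 (b=4); 4→5: 5^5 + 1 = 3126; 3126−1 = 3125
i=3: 3125 = 5^5 (b=5); 5→6: 6^6 = 46656; 46656−1 = 46655
i=4: 46655 = 5·6^5 + 5·6^4 + 5·6^3 + 5·6^2 + 5·6 + 5 (b=6); 6→7: 5·7^5 + 5·7^4 + 5·7^3 + 5·7^2 + 5·7 + 5 = 98040; 98040−1 = 98039
i=5: 98039 = 5·7^5 + 5·7^4 + 5·7^3 + 5·7^2 + 5·7 + 4 (b=7); 7→8: 5·8^5 + 5·8^4 + 5·8^3 + 5·8^2 + 5·8 + 4 = 187244; 187244−1 = 187243

6, 29, 257, 3125, 46655, 98039, 187243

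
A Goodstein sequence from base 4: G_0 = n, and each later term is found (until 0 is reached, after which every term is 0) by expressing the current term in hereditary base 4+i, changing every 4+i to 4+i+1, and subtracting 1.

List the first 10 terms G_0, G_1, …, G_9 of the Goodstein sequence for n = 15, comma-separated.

15, 17, 19, 21, 23, 24, 25, 26, 27, 28

15 —HB4→ 3·4 + 3 —bump→ 3·5 + 3 = 18 —(−1)→ 17
17 —HB5→ 3·5 + 2 —bump→ 3·6 + 2 = 20 —(−1)→ 19
19 —HB6→ 3·6 + 1 —bump→ 3·7 + 1 = 22 —(−1)→ 21
21 —HB7→ 3·7 —bump→ 3·8 = 24 —(−1)→ 23
23 —HB8→ 2·8 + 7 —bump→ 2·9 + 7 = 25 —(−1)→ 24
24 —HB9→ 2·9 + 6 —bump→ 2·10 + 6 = 26 —(−1)→ 25
25 —HB10→ 2·10 + 5 —bump→ 2·11 + 5 = 27 —(−1)→ 26
26 —HB11→ 2·11 + 4 —bump→ 2·12 + 4 = 28 —(−1)→ 27
27 —HB12→ 2·12 + 3 —bump→ 2·13 + 3 = 29 —(−1)→ 28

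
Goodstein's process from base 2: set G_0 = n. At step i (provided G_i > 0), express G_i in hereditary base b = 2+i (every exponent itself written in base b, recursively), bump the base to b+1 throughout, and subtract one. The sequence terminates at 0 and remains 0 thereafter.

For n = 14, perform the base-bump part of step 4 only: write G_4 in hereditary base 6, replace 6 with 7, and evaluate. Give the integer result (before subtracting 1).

5862841

G_0=14  [base 2] 2^(2 + 1) + 2^2 + 2  →[2↦3]→  3^(3 + 1) + 3^3 + 3 = 111  −1 ⇒ G_1=110
G_1=110  [base 3] 3^(3 + 1) + 3^3 + 2  →[3↦4]→  4^(4 + 1) + 4^4 + 2 = 1282  −1 ⇒ G_2=1281
G_2=1281  [base 4] 4^(4 + 1) + 4^4 + 1  →[4↦5]→  5^(5 + 1) + 5^5 + 1 = 18751  −1 ⇒ G_3=18750
G_3=18750  [base 5] 5^(5 + 1) + 5^5  →[5↦6]→  6^(6 + 1) + 6^6 = 326592  −1 ⇒ G_4=326591
G_4=326591  [base 6] 6^(6 + 1) + 5·6^5 + 5·6^4 + 5·6^3 + 5·6^2 + 5·6 + 5  →[6↦7]→  7^(7 + 1) + 5·7^5 + 5·7^4 + 5·7^3 + 5·7^2 + 5·7 + 5 = 5862841  −1 ⇒ G_5=5862840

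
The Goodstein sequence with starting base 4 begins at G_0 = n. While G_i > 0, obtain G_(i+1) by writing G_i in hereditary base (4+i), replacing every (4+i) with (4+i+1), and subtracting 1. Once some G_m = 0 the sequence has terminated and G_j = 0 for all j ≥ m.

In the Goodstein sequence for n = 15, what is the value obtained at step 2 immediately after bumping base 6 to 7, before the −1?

22

base 4: 15 = 3·4 + 3; at 5: 3·5 + 3 = 18; next = 17
base 5: 17 = 3·5 + 2; at 6: 3·6 + 2 = 20; next = 19
base 6: 19 = 3·6 + 1; at 7: 3·7 + 1 = 22; next = 21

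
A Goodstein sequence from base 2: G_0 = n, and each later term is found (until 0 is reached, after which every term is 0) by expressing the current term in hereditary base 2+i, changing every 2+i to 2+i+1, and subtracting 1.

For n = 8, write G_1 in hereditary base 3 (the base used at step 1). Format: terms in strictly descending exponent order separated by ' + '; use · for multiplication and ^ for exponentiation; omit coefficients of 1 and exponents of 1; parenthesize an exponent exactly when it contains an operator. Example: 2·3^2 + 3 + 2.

[0] 8 ≡ 2^(2 + 1) (base 2). Lift 3: 81. −1: 80.
[1] 80 ≡ 2·3^3 + 2·3^2 + 2·3 + 2 (base 3). Lift 4: 554. −1: 553.

2·3^3 + 2·3^2 + 2·3 + 2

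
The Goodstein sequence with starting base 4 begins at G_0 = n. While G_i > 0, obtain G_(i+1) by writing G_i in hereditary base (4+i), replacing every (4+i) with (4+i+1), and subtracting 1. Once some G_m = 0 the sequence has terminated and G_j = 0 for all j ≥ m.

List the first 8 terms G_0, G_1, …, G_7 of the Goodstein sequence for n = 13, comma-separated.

G_0 = 13. HB_4(13) = 3·4 + 1. Bump = 16. G_1 = 15.
G_1 = 15. HB_5(15) = 3·5. Bump = 18. G_2 = 17.
G_2 = 17. HB_6(17) = 2·6 + 5. Bump = 19. G_3 = 18.
G_3 = 18. HB_7(18) = 2·7 + 4. Bump = 20. G_4 = 19.
G_4 = 19. HB_8(19) = 2·8 + 3. Bump = 21. G_5 = 20.
G_5 = 20. HB_9(20) = 2·9 + 2. Bump = 22. G_6 = 21.
G_6 = 21. HB_10(21) = 2·10 + 1. Bump = 23. G_7 = 22.

13, 15, 17, 18, 19, 20, 21, 22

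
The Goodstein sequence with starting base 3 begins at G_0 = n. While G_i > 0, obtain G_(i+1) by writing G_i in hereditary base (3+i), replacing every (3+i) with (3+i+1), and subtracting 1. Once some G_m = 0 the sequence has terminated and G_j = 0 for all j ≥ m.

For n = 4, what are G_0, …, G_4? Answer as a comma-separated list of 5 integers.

4, 4, 4, 3, 2

i=0: 4 = 3 + 1 (b=3); 3→4: 4 + 1 = 5; 5−1 = 4
i=1: 4 = 4 (b=4); 4→5: 5 = 5; 5−1 = 4
i=2: 4 = 4 (b=5); 5→6: 4 = 4; 4−1 = 3
i=3: 3 = 3 (b=6); 6→7: 3 = 3; 3−1 = 2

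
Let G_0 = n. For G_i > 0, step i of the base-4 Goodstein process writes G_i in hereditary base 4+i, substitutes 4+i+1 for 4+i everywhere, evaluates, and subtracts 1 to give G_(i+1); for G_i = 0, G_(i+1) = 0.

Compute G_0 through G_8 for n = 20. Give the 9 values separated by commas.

G_0=20  [base 4] 4^2 + 4  →[4↦5]→  5^2 + 5 = 30  −1 ⇒ G_1=29
G_1=29  [base 5] 5^2 + 4  →[5↦6]→  6^2 + 4 = 40  −1 ⇒ G_2=39
G_2=39  [base 6] 6^2 + 3  →[6↦7]→  7^2 + 3 = 52  −1 ⇒ G_3=51
G_3=51  [base 7] 7^2 + 2  →[7↦8]→  8^2 + 2 = 66  −1 ⇒ G_4=65
G_4=65  [base 8] 8^2 + 1  →[8↦9]→  9^2 + 1 = 82  −1 ⇒ G_5=81
G_5=81  [base 9] 9^2  →[9↦10]→  10^2 = 100  −1 ⇒ G_6=99
G_6=99  [base 10] 9·10 + 9  →[10↦11]→  9·11 + 9 = 108  −1 ⇒ G_7=107
G_7=107  [base 11] 9·11 + 8  →[11↦12]→  9·12 + 8 = 116  −1 ⇒ G_8=115

20, 29, 39, 51, 65, 81, 99, 107, 115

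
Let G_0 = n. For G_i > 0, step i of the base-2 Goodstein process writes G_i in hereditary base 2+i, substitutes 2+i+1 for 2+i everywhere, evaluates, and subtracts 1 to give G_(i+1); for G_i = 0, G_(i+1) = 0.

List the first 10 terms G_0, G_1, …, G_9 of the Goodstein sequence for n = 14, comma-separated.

14 —HB2→ 2^(2 + 1) + 2^2 + 2 —bump→ 3^(3 + 1) + 3^3 + 3 = 111 —(−1)→ 110
110 —HB3→ 3^(3 + 1) + 3^3 + 2 —bump→ 4^(4 + 1) + 4^4 + 2 = 1282 —(−1)→ 1281
1281 —HB4→ 4^(4 + 1) + 4^4 + 1 —bump→ 5^(5 + 1) + 5^5 + 1 = 18751 —(−1)→ 18750
18750 —HB5→ 5^(5 + 1) + 5^5 —bump→ 6^(6 + 1) + 6^6 = 326592 —(−1)→ 326591
326591 —HB6→ 6^(6 + 1) + 5·6^5 + 5·6^4 + 5·6^3 + 5·6^2 + 5·6 + 5 —bump→ 7^(7 + 1) + 5·7^5 + 5·7^4 + 5·7^3 + 5·7^2 + 5·7 + 5 = 5862841 —(−1)→ 5862840
5862840 —HB7→ 7^(7 + 1) + 5·7^5 + 5·7^4 + 5·7^3 + 5·7^2 + 5·7 + 4 —bump→ 8^(8 + 1) + 5·8^5 + 5·8^4 + 5·8^3 + 5·8^2 + 5·8 + 4 = 134404972 —(−1)→ 134404971
134404971 —HB8→ 8^(8 + 1) + 5·8^5 + 5·8^4 + 5·8^3 + 5·8^2 + 5·8 + 3 —bump→ 9^(9 + 1) + 5·9^5 + 5·9^4 + 5·9^3 + 5·9^2 + 5·9 + 3 = 3487116549 —(−1)→ 3487116548
3487116548 —HB9→ 9^(9 + 1) + 5·9^5 + 5·9^4 + 5·9^3 + 5·9^2 + 5·9 + 2 —bump→ 10^(10 + 1) + 5·10^5 + 5·10^4 + 5·10^3 + 5·10^2 + 5·10 + 2 = 100000555552 —(−1)→ 100000555551
100000555551 —HB10→ 10^(10 + 1) + 5·10^5 + 5·10^4 + 5·10^3 + 5·10^2 + 5·10 + 1 —bump→ 11^(11 + 1) + 5·11^5 + 5·11^4 + 5·11^3 + 5·11^2 + 5·11 + 1 = 3138429262497 —(−1)→ 3138429262496

14, 110, 1281, 18750, 326591, 5862840, 134404971, 3487116548, 100000555551, 3138429262496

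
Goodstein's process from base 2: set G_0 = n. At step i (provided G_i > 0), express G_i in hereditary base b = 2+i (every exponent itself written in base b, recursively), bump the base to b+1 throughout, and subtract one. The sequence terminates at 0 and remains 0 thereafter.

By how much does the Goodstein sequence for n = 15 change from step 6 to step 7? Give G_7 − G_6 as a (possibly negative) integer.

G_0 = 15. HB_2(15) = 2^(2 + 1) + 2^2 + 2 + 1. Bump = 112. G_1 = 111.
G_1 = 111. HB_3(111) = 3^(3 + 1) + 3^3 + 3. Bump = 1284. G_2 = 1283.
G_2 = 1283. HB_4(1283) = 4^(4 + 1) + 4^4 + 3. Bump = 18753. G_3 = 18752.
G_3 = 18752. HB_5(18752) = 5^(5 + 1) + 5^5 + 2. Bump = 326594. G_4 = 326593.
G_4 = 326593. HB_6(326593) = 6^(6 + 1) + 6^6 + 1. Bump = 6588345. G_5 = 6588344.
G_5 = 6588344. HB_7(6588344) = 7^(7 + 1) + 7^7. Bump = 150994944. G_6 = 150994943.
G_6 = 150994943. HB_8(150994943) = 8^(8 + 1) + 7·8^7 + 7·8^6 + 7·8^5 + 7·8^4 + 7·8^3 + 7·8^2 + 7·8 + 7. Bump = 3524450281. G_7 = 3524450280.

3373455337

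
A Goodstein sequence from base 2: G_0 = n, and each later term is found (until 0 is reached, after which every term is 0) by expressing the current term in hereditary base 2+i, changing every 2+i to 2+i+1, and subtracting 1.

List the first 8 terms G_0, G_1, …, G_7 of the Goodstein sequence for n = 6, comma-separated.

i=0: 6 = 2^2 + 2 (b=2); 2→3: 3^3 + 3 = 30; 30−1 = 29
i=1: 29 = 3^3 + 2 (b=3); 3→4: 4^4 + 2 = 258; 258−1 = 257
i=2: 257 = 4^4 + 1 (b=4); 4→5: 5^5 + 1 = 3126; 3126−1 = 3125
i=3: 3125 = 5^5 (b=5); 5→6: 6^6 = 46656; 46656−1 = 46655
i=4: 46655 = 5·6^5 + 5·6^4 + 5·6^3 + 5·6^2 + 5·6 + 5 (b=6); 6→7: 5·7^5 + 5·7^4 + 5·7^3 + 5·7^2 + 5·7 + 5 = 98040; 98040−1 = 98039
i=5: 98039 = 5·7^5 + 5·7^4 + 5·7^3 + 5·7^2 + 5·7 + 4 (b=7); 7→8: 5·8^5 + 5·8^4 + 5·8^3 + 5·8^2 + 5·8 + 4 = 187244; 187244−1 = 187243
i=6: 187243 = 5·8^5 + 5·8^4 + 5·8^3 + 5·8^2 + 5·8 + 3 (b=8); 8→9: 5·9^5 + 5·9^4 + 5·9^3 + 5·9^2 + 5·9 + 3 = 332148; 332148−1 = 332147

6, 29, 257, 3125, 46655, 98039, 187243, 332147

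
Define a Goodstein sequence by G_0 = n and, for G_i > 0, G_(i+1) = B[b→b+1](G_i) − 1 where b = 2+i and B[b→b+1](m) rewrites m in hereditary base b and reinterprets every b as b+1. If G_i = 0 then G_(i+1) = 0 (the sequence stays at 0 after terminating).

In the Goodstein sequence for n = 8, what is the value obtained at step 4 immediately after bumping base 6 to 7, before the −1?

(0) 8|_2 = 2^(2 + 1) ↦ 3^(3 + 1)|_3 = 81 ⇒ 80
(1) 80|_3 = 2·3^3 + 2·3^2 + 2·3 + 2 ↦ 2·4^4 + 2·4^2 + 2·4 + 2|_4 = 554 ⇒ 553
(2) 553|_4 = 2·4^4 + 2·4^2 + 2·4 + 1 ↦ 2·5^5 + 2·5^2 + 2·5 + 1|_5 = 6311 ⇒ 6310
(3) 6310|_5 = 2·5^5 + 2·5^2 + 2·5 ↦ 2·6^6 + 2·6^2 + 2·6|_6 = 93396 ⇒ 93395
(4) 93395|_6 = 2·6^6 + 2·6^2 + 6 + 5 ↦ 2·7^7 + 2·7^2 + 7 + 5|_7 = 1647196 ⇒ 1647195

1647196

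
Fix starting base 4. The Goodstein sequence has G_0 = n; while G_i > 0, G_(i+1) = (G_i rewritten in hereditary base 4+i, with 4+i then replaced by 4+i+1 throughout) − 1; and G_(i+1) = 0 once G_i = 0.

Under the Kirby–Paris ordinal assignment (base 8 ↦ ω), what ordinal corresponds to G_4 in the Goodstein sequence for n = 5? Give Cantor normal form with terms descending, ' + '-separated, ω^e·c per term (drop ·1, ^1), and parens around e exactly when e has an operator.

G_0=5  [base 4] 4 + 1  →[4↦5]→  5 + 1 = 6  −1 ⇒ G_1=5
G_1=5  [base 5] 5  →[5↦6]→  6 = 6  −1 ⇒ G_2=5
G_2=5  [base 6] 5  →[6↦7]→  5 = 5  −1 ⇒ G_3=4
G_3=4  [base 7] 4  →[7↦8]→  4 = 4  −1 ⇒ G_4=3
G_4=3  [base 8] 3  →[8↦9]→  3 = 3  −1 ⇒ G_5=2

3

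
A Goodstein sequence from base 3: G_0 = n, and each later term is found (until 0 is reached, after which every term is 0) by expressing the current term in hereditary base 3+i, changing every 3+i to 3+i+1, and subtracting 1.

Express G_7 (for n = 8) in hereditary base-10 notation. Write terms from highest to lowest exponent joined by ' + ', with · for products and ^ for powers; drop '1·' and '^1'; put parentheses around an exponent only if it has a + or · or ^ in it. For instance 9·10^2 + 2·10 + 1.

10 + 1

G_0 = 8. HB_3(8) = 2·3 + 2. Bump = 10. G_1 = 9.
G_1 = 9. HB_4(9) = 2·4 + 1. Bump = 11. G_2 = 10.
G_2 = 10. HB_5(10) = 2·5. Bump = 12. G_3 = 11.
G_3 = 11. HB_6(11) = 6 + 5. Bump = 12. G_4 = 11.
G_4 = 11. HB_7(11) = 7 + 4. Bump = 12. G_5 = 11.
G_5 = 11. HB_8(11) = 8 + 3. Bump = 12. G_6 = 11.
G_6 = 11. HB_9(11) = 9 + 2. Bump = 12. G_7 = 11.
G_7 = 11. HB_10(11) = 10 + 1. Bump = 12. G_8 = 11.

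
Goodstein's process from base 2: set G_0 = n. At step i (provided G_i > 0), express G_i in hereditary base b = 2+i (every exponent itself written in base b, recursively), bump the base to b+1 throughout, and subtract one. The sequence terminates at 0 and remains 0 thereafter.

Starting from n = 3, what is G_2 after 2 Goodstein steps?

3

3 —HB2→ 2 + 1 —bump→ 3 + 1 = 4 —(−1)→ 3
3 —HB3→ 3 —bump→ 4 = 4 —(−1)→ 3
3 —HB4→ 3 —bump→ 3 = 3 —(−1)→ 2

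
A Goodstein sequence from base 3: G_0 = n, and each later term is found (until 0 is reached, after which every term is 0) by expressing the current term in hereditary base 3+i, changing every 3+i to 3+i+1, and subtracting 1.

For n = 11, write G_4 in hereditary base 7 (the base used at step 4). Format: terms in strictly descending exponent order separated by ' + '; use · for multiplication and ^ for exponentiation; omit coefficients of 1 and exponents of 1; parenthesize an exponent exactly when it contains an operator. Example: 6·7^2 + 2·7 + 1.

5·7 + 4

i=0: 11 = 3^2 + 2 (b=3); 3→4: 4^2 + 2 = 18; 18−1 = 17
i=1: 17 = 4^2 + 1 (b=4); 4→5: 5^2 + 1 = 26; 26−1 = 25
i=2: 25 = 5^2 (b=5); 5→6: 6^2 = 36; 36−1 = 35
i=3: 35 = 5·6 + 5 (b=6); 6→7: 5·7 + 5 = 40; 40−1 = 39
i=4: 39 = 5·7 + 4 (b=7); 7→8: 5·8 + 4 = 44; 44−1 = 43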